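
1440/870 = 48/29= 1.66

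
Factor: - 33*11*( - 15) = 3^2 * 5^1*11^2 =5445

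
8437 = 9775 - 1338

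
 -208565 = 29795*( - 7) 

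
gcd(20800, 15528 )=8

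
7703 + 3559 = 11262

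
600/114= 100/19 = 5.26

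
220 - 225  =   - 5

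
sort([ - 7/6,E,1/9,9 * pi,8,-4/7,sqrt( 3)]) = [-7/6,-4/7,  1/9, sqrt(3 ),E,  8, 9 * pi] 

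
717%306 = 105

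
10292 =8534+1758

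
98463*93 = 9157059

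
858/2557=858/2557  =  0.34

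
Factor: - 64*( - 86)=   2^7*43^1 = 5504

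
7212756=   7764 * 929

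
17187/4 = 4296 + 3/4 = 4296.75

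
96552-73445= 23107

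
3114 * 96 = 298944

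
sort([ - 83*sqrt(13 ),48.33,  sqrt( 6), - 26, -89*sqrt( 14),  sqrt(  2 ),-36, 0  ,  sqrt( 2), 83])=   [ - 89*sqrt (14 ), - 83*sqrt( 13), - 36, - 26, 0,sqrt (2) , sqrt( 2) , sqrt(6 ),48.33,83]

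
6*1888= 11328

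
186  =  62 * 3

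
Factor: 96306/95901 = 32102/31967 = 2^1*7^1 * 13^ ( - 1 )*2293^1*2459^( - 1)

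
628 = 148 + 480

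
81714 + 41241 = 122955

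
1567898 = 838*1871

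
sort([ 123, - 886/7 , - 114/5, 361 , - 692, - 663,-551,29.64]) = [ - 692, -663, - 551, -886/7, - 114/5, 29.64,123, 361]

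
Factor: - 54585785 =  - 5^1 * 23^1*474659^1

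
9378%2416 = 2130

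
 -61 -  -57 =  - 4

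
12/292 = 3/73 =0.04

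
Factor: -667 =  - 23^1*29^1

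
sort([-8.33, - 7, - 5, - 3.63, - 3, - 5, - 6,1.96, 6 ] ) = [-8.33, - 7,  -  6,-5, - 5, - 3.63 , - 3,1.96, 6 ]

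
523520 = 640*818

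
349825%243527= 106298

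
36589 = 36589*1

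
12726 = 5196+7530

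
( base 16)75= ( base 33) 3i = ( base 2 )1110101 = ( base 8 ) 165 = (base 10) 117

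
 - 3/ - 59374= 3/59374  =  0.00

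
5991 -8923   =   - 2932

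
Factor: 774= 2^1*3^2*43^1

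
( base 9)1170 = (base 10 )873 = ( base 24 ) 1C9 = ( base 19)27I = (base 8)1551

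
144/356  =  36/89  =  0.40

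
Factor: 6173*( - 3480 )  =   - 2^3*3^1*5^1*29^1*6173^1 = - 21482040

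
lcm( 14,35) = 70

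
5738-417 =5321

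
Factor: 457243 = 29^1*15767^1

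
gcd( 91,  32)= 1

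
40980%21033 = 19947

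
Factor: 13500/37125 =2^2*11^(-1 ) = 4/11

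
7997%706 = 231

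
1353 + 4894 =6247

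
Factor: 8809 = 23^1*383^1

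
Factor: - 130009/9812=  - 2^ ( - 2)*53^1 =-53/4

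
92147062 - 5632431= 86514631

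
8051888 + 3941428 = 11993316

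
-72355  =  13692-86047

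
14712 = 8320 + 6392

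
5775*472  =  2725800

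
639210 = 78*8195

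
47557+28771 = 76328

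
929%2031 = 929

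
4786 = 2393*2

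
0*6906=0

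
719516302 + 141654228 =861170530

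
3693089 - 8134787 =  - 4441698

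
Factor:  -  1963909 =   -  29^1*241^1*281^1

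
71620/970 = 7162/97 = 73.84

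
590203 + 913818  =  1504021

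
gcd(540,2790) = 90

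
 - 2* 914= - 1828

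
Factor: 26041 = 26041^1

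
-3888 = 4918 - 8806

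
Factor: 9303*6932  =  64488396 = 2^2*3^1*7^1*443^1*1733^1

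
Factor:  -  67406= - 2^1*33703^1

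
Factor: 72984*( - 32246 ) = - 2^4 * 3^1 * 23^1*701^1*3041^1 = - 2353442064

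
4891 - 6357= - 1466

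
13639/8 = 13639/8 = 1704.88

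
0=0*6621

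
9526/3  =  3175 + 1/3  =  3175.33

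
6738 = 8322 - 1584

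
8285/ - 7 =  - 1184 + 3/7=- 1183.57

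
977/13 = 75 + 2/13=75.15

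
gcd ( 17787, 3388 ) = 847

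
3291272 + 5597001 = 8888273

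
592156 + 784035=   1376191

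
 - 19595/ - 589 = 19595/589 = 33.27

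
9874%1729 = 1229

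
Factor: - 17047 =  - 17047^1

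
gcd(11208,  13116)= 12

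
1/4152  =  1/4152 = 0.00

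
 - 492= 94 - 586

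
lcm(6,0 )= 0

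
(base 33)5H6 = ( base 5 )143022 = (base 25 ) 9FC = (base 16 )177c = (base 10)6012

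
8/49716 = 2/12429 = 0.00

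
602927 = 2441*247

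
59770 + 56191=115961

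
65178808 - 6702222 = 58476586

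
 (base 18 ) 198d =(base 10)8905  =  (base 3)110012211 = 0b10001011001001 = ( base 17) 1dde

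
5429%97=94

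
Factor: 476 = 2^2*7^1  *  17^1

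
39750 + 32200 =71950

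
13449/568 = 13449/568 = 23.68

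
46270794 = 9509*4866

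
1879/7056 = 1879/7056 = 0.27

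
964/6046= 482/3023 = 0.16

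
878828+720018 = 1598846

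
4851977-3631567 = 1220410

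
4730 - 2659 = 2071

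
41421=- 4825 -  - 46246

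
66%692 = 66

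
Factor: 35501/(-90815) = -5^ (  -  1)*41^( - 1)*131^1*271^1 * 443^(-1)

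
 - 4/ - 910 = 2/455 = 0.00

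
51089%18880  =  13329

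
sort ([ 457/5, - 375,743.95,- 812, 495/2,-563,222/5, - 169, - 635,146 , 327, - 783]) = [ - 812, - 783, - 635, -563, - 375,-169,222/5,457/5,146, 495/2, 327, 743.95]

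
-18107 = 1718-19825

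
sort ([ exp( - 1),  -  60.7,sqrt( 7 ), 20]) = [ - 60.7, exp ( - 1 ),sqrt( 7),20]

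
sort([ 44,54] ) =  [44,54 ]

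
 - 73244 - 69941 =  - 143185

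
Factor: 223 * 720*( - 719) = - 115442640 = - 2^4*3^2*5^1*223^1*719^1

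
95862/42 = 15977/7 = 2282.43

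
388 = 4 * 97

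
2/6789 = 2/6789 = 0.00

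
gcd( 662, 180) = 2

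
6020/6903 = 6020/6903 = 0.87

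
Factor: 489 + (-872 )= -383 = -383^1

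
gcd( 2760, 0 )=2760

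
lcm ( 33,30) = 330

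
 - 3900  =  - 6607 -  - 2707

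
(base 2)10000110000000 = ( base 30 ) 9fq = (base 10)8576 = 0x2180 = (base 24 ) EL8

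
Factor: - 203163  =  -3^1*241^1*281^1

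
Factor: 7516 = 2^2*1879^1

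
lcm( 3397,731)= 57749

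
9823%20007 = 9823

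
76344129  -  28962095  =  47382034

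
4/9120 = 1/2280 = 0.00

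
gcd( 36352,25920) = 64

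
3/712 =3/712 = 0.00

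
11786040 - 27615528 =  - 15829488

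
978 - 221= 757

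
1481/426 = 3 + 203/426 = 3.48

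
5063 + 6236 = 11299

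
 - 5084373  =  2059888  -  7144261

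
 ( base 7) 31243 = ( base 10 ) 7675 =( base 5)221200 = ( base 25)C70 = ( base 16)1DFB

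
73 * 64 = 4672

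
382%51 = 25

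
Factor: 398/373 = 2^1 * 199^1*373^(-1 )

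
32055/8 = 32055/8 = 4006.88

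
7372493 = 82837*89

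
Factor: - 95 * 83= -7885 = -5^1*19^1*83^1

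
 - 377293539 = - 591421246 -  -214127707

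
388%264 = 124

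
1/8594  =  1/8594 = 0.00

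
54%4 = 2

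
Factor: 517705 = 5^1*47^1 * 2203^1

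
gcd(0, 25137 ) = 25137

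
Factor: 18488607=3^1*79^1*181^1*431^1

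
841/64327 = 841/64327 = 0.01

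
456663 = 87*5249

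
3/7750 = 3/7750 = 0.00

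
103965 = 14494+89471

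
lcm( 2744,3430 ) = 13720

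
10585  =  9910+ 675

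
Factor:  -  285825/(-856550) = 309/926 = 2^( - 1 )*3^1*103^1*463^( - 1)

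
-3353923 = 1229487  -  4583410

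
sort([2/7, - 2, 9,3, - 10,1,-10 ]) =[ - 10,-10, - 2,2/7, 1 , 3,9]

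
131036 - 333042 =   -  202006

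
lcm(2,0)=0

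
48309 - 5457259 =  - 5408950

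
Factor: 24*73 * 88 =2^6*3^1*11^1*73^1 = 154176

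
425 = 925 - 500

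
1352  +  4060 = 5412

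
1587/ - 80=-20 + 13/80 = - 19.84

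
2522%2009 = 513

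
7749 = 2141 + 5608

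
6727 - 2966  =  3761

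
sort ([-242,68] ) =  [ - 242,68]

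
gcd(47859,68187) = 21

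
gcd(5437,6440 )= 1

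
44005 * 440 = 19362200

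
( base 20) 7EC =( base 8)6024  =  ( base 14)11AC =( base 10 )3092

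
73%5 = 3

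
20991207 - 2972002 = 18019205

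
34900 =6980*5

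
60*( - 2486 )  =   - 149160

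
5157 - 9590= -4433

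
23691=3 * 7897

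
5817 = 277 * 21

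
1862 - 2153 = - 291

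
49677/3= 16559= 16559.00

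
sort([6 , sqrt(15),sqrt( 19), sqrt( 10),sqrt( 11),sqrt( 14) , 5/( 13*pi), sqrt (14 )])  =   [ 5/( 13*pi ),  sqrt(10 ), sqrt( 11 ), sqrt(14 ),sqrt ( 14), sqrt( 15 ),sqrt(19) , 6] 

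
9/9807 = 3/3269 =0.00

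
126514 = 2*63257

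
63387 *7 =443709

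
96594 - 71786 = 24808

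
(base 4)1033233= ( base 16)13EF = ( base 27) 700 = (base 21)BC0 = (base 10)5103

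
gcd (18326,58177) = 7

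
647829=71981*9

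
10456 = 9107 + 1349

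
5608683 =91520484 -85911801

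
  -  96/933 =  - 32/311 = - 0.10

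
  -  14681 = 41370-56051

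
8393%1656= 113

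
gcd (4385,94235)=5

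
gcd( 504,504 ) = 504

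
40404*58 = 2343432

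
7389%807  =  126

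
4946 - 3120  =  1826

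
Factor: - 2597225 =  - 5^2 *103889^1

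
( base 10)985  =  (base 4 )33121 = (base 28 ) 175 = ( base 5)12420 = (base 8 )1731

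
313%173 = 140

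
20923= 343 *61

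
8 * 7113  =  56904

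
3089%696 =305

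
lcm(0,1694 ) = 0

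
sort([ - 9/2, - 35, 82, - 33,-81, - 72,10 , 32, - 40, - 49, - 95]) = [ - 95, - 81, - 72, - 49 , - 40 , - 35, - 33, - 9/2,10, 32,82 ]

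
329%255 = 74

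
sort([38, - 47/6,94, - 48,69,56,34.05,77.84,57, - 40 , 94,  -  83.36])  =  [ - 83.36, -48, - 40, - 47/6 , 34.05,38,  56, 57, 69,77.84,94,  94]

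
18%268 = 18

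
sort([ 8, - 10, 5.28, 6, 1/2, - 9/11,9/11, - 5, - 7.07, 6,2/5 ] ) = [ - 10, - 7.07, - 5, - 9/11, 2/5, 1/2,9/11,5.28, 6,6,8]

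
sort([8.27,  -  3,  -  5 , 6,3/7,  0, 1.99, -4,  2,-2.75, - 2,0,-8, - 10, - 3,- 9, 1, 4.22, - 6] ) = [- 10,-9,  -  8, - 6,- 5,-4,  -  3, - 3,  -  2.75,  -  2, 0,  0, 3/7, 1, 1.99, 2, 4.22,6, 8.27]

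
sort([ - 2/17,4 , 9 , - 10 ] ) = [ - 10, - 2/17,4,9 ] 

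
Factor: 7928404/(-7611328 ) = -1982101/1902832 = -2^( - 4 )*11^2 *16381^1* 118927^ (-1)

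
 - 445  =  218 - 663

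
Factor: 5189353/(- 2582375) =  - 5^( - 3) * 13^1*73^( - 1)*283^( - 1)*399181^1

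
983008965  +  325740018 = 1308748983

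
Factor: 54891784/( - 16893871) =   -  2^3*41^1*113^1*1481^1 * 16893871^( - 1) 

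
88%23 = 19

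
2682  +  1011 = 3693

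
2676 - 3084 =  - 408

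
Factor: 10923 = 3^1*11^1*331^1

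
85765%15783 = 6850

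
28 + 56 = 84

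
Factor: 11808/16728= 2^2*3^1*17^(-1) = 12/17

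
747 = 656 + 91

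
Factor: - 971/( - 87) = 3^( - 1) *29^( - 1)* 971^1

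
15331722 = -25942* ( - 591 ) 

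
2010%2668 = 2010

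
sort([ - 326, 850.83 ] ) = [ - 326, 850.83] 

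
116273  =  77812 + 38461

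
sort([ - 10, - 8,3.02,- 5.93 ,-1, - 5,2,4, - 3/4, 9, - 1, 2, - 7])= [ - 10, - 8, - 7, - 5.93, - 5, - 1,-1,- 3/4,2,  2 , 3.02,4,9]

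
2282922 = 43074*53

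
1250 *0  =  0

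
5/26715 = 1/5343 =0.00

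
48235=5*9647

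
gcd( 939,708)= 3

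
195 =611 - 416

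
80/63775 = 16/12755 =0.00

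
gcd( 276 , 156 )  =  12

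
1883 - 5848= - 3965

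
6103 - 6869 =  -  766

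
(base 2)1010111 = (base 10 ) 87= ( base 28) 33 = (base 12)73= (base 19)4b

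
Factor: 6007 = 6007^1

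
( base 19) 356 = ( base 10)1184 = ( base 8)2240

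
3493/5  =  3493/5 = 698.60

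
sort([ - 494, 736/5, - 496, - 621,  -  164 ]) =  [ - 621,-496, - 494, - 164,  736/5 ] 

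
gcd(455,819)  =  91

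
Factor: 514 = 2^1*257^1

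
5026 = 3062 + 1964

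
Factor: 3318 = 2^1*3^1*7^1*79^1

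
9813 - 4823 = 4990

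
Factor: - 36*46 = -2^3*3^2 *23^1 = - 1656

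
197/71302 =197/71302= 0.00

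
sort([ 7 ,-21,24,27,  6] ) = [-21, 6,7,24 , 27 ]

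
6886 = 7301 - 415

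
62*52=3224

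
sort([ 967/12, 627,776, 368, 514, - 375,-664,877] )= [ - 664, - 375, 967/12,368,514, 627, 776,877 ]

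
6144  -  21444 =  - 15300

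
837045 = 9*93005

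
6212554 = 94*66091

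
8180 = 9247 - 1067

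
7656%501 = 141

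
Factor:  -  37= -37^1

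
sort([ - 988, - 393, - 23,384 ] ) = [ - 988  ,  -  393,-23 , 384]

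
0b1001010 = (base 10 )74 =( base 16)4a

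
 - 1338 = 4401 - 5739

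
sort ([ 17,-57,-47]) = [ - 57, - 47,17] 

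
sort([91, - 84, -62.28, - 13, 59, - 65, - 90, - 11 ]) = [ - 90, - 84, - 65,  -  62.28,-13, - 11,59,91]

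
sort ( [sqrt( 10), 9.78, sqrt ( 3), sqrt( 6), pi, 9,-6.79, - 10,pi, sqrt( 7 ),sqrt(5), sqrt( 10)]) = [ - 10, - 6.79, sqrt( 3),sqrt ( 5 ), sqrt( 6 ), sqrt(7), pi,pi , sqrt (10 ), sqrt( 10 ), 9, 9.78 ]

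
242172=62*3906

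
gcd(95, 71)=1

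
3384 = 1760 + 1624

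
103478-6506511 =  - 6403033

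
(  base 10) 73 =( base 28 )2h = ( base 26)2L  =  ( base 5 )243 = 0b1001001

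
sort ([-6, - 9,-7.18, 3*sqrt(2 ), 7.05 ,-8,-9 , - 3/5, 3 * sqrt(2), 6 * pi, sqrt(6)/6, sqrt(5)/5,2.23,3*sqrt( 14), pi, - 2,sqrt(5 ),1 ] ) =[  -  9,  -  9, - 8, - 7.18, - 6, - 2, - 3/5,sqrt (6 ) /6,  sqrt(5 )/5, 1, 2.23, sqrt(5 ), pi, 3 * sqrt(2 ), 3 * sqrt(2),7.05,3*sqrt(14 ), 6*pi] 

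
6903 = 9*767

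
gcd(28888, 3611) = 3611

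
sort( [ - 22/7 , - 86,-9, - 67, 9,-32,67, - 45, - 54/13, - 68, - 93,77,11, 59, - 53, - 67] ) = [  -  93,  -  86,- 68, - 67, -67 ,-53, - 45,-32, - 9, - 54/13, - 22/7,9, 11,59, 67,77 ]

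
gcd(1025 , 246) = 41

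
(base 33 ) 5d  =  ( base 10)178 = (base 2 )10110010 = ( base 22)82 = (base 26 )6m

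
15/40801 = 15/40801 = 0.00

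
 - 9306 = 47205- 56511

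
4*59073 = 236292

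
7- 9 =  - 2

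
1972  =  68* 29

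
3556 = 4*889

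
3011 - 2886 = 125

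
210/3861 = 70/1287 = 0.05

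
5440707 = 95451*57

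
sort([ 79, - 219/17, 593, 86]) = [ - 219/17, 79,86, 593]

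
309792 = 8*38724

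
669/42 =15 + 13/14=15.93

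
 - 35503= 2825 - 38328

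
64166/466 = 137 + 162/233 =137.70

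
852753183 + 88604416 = 941357599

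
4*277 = 1108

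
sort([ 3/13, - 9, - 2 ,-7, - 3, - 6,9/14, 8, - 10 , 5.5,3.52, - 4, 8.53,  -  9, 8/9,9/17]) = [ - 10, - 9, - 9, - 7, - 6,-4,-3, - 2,3/13,9/17,9/14,8/9, 3.52,5.5, 8,8.53 ]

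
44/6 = 22/3 =7.33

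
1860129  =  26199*71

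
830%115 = 25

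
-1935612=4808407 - 6744019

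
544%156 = 76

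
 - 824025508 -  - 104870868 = -719154640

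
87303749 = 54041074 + 33262675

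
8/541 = 8/541 = 0.01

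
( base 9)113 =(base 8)135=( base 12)79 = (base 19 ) 4H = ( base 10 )93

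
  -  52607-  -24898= - 27709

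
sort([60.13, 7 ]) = [7, 60.13 ] 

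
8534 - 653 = 7881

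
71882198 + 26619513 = 98501711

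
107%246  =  107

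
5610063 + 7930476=13540539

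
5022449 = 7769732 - 2747283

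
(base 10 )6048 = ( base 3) 22022000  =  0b1011110100000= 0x17A0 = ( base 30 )6li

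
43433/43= 43433/43 = 1010.07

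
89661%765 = 156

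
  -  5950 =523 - 6473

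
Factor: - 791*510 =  - 403410 = -  2^1*3^1*5^1 *7^1 *17^1 * 113^1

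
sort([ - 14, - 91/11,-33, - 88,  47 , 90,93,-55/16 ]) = [ - 88, - 33, - 14,  -  91/11, - 55/16, 47,90 , 93] 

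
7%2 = 1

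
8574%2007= 546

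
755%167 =87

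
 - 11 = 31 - 42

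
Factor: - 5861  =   - 5861^1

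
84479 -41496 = 42983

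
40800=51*800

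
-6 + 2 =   -  4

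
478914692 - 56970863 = 421943829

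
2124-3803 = -1679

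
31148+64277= 95425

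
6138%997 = 156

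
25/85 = 5/17=0.29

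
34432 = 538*64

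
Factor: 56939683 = 113^1*367^1 *1373^1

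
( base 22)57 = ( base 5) 432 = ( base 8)165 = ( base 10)117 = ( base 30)3R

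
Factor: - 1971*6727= -3^3*7^1*31^2*73^1 = - 13258917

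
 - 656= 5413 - 6069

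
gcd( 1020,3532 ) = 4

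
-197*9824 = -1935328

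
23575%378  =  139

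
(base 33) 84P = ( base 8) 21245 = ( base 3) 110011111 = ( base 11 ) 6733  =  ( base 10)8869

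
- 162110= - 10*16211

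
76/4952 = 19/1238 = 0.02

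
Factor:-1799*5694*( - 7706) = 2^2*3^1*7^1*13^1*73^1*257^1*3853^1 = 78936457236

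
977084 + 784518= 1761602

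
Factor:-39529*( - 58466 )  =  2^1 * 7^1*23^1*31^1 * 41^1*5647^1 =2311102514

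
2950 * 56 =165200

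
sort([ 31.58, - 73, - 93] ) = [-93, - 73, 31.58] 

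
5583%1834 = 81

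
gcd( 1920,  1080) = 120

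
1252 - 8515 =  - 7263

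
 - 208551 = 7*(- 29793)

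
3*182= 546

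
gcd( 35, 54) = 1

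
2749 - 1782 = 967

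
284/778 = 142/389 = 0.37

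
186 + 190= 376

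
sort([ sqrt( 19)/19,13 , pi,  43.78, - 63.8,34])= [ - 63.8 , sqrt( 19)/19 , pi , 13 , 34 , 43.78]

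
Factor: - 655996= - 2^2*  11^1*17^1 * 877^1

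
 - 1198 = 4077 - 5275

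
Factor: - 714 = - 2^1*3^1 * 7^1* 17^1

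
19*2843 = 54017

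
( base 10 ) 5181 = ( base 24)8NL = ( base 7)21051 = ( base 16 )143d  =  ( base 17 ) 10FD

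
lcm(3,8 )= 24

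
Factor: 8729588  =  2^2*7^1*19^1* 61^1 * 269^1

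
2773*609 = 1688757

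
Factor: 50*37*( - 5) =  -2^1 * 5^3*37^1 = - 9250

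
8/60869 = 8/60869 = 0.00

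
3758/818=4 + 243/409 = 4.59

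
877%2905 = 877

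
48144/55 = 875 + 19/55 =875.35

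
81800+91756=173556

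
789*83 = 65487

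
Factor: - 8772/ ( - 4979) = 2^2*3^1 * 13^( - 1)*17^1* 43^1* 383^( - 1 ) 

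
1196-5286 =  - 4090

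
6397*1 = 6397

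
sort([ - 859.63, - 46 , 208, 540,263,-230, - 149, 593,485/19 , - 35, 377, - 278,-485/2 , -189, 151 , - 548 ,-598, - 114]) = [ - 859.63,  -  598, - 548, - 278 ,-485/2,-230, - 189, - 149, - 114, - 46 , - 35,485/19, 151,208, 263, 377, 540,593 ] 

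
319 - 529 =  - 210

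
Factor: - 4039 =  - 7^1 * 577^1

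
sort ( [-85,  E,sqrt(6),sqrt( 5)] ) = [- 85,sqrt (5 ),sqrt(  6 ), E ] 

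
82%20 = 2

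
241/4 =241/4 = 60.25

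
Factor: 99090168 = 2^3*3^1* 19^2*11437^1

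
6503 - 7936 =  - 1433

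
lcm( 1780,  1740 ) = 154860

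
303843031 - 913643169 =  - 609800138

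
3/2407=3/2407 = 0.00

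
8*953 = 7624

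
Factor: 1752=2^3* 3^1*73^1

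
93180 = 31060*3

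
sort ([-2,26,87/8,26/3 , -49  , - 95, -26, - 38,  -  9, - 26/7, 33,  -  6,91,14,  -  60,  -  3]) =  [ - 95,  -  60, - 49,-38,-26, - 9, - 6, - 26/7, - 3, - 2,26/3,87/8,14,26, 33,91]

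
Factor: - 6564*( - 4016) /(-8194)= - 2^5*3^1 * 17^( -1)  *  241^( - 1 ) * 251^1*547^1 = - 13180512/4097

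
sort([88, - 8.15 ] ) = [ - 8.15, 88]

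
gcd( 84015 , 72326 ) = 1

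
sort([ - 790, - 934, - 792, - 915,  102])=[- 934,-915, - 792 , - 790,102]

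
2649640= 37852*70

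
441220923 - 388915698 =52305225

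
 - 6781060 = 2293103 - 9074163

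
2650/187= 2650/187=14.17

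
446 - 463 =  - 17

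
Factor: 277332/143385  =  2^2*5^( - 1 )*79^( -1)*191^1 = 764/395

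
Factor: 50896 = 2^4*3181^1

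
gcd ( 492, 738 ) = 246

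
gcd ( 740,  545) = 5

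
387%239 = 148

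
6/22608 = 1/3768   =  0.00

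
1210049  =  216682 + 993367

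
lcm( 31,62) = 62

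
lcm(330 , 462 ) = 2310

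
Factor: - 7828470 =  - 2^1*3^2*5^1*13^1 * 6691^1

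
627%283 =61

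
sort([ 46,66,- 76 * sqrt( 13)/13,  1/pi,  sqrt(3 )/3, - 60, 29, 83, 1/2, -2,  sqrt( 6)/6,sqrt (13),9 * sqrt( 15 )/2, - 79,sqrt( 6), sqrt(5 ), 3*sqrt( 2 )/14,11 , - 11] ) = [  -  79,-60, - 76*sqrt( 13) /13, - 11, -2 , 3*sqrt( 2 ) /14, 1/pi , sqrt( 6)/6,1/2, sqrt( 3)/3, sqrt ( 5), sqrt(6), sqrt(13 ),11, 9 * sqrt(15)/2, 29, 46 , 66, 83]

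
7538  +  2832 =10370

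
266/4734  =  133/2367= 0.06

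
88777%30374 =28029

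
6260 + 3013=9273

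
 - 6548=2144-8692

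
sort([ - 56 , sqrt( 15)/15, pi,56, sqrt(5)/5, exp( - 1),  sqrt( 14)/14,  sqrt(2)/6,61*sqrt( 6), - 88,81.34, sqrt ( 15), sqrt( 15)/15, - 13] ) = [ - 88,-56, - 13,  sqrt( 2) /6 , sqrt( 15)/15, sqrt( 15 )/15, sqrt(14 ) /14,exp(  -  1),  sqrt (5)/5,pi, sqrt(15 ) , 56,81.34,  61*sqrt(6 )]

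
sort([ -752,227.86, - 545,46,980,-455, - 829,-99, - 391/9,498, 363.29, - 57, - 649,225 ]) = [ - 829, -752, - 649, - 545, - 455,-99, - 57, - 391/9,46,  225,227.86,363.29,498,980]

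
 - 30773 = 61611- 92384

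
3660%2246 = 1414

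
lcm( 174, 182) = 15834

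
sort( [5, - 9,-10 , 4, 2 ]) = [-10, - 9, 2,4,5]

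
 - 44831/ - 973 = 46 + 73/973= 46.08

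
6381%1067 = 1046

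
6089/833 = 7 + 258/833 = 7.31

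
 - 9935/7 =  - 9935/7=-1419.29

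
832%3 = 1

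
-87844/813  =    -  109  +  773/813 = - 108.05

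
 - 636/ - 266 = 318/133 = 2.39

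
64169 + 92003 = 156172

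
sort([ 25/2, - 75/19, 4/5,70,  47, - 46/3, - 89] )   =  [-89, - 46/3 , - 75/19, 4/5, 25/2, 47, 70 ] 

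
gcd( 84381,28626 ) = 3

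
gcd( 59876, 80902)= 2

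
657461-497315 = 160146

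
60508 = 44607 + 15901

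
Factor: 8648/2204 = 2162/551  =  2^1 *19^( - 1) * 23^1*29^( - 1) * 47^1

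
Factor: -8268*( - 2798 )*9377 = 2^3*3^1*13^1*53^1*1399^1*9377^1= 216926242728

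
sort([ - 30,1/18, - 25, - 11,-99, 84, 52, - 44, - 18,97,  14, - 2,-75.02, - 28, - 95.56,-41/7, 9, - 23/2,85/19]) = [  -  99,  -  95.56,-75.02, - 44,-30, - 28, - 25,  -  18 ,  -  23/2,-11,-41/7,-2,  1/18, 85/19 , 9,14,52,84, 97]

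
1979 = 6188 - 4209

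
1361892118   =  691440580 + 670451538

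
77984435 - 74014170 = 3970265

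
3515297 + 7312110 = 10827407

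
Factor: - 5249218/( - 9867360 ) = 2624609/4933680 = 2^( - 4)*3^( - 1 ) * 5^( - 1 )*13^1*61^(-1 )*337^(-1 )*201893^1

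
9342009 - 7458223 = 1883786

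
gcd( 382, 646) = 2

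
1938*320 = 620160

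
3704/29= 127+21/29 = 127.72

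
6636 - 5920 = 716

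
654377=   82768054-82113677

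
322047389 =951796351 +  - 629748962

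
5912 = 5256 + 656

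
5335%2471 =393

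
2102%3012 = 2102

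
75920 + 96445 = 172365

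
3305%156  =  29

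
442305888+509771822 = 952077710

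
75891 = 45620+30271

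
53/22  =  2+9/22 = 2.41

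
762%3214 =762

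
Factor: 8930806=2^1*71^1*109^1*577^1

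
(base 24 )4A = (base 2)1101010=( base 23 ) 4E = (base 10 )106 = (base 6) 254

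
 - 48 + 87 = 39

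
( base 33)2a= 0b1001100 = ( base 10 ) 76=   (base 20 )3G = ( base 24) 34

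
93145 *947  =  88208315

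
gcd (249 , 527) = 1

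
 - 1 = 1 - 2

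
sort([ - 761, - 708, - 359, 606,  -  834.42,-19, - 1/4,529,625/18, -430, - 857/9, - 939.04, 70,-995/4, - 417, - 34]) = [-939.04, - 834.42, - 761, - 708, - 430, - 417, - 359, - 995/4, - 857/9, - 34,-19,-1/4,625/18,70, 529, 606 ]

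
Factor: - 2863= - 7^1*409^1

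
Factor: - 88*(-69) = 6072 = 2^3*3^1 * 11^1*23^1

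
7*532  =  3724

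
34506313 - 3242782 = 31263531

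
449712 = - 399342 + 849054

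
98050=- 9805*(  -  10 ) 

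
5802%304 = 26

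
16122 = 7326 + 8796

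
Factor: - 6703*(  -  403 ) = 2701309 = 13^1 * 31^1*6703^1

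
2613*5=13065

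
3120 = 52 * 60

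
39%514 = 39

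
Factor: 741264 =2^4 * 3^1 * 15443^1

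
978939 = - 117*(-8367 ) 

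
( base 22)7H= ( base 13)102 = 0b10101011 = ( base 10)171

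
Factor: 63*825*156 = 2^2*3^4*5^2*7^1*11^1*13^1 = 8108100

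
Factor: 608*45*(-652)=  - 2^7*3^2*5^1 * 19^1*163^1 = - 17838720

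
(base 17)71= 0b1111000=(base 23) 55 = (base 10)120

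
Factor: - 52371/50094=-23/22 = -2^( - 1)*11^( - 1 )  *  23^1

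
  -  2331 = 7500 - 9831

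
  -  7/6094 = -7/6094 = - 0.00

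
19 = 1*19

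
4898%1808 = 1282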